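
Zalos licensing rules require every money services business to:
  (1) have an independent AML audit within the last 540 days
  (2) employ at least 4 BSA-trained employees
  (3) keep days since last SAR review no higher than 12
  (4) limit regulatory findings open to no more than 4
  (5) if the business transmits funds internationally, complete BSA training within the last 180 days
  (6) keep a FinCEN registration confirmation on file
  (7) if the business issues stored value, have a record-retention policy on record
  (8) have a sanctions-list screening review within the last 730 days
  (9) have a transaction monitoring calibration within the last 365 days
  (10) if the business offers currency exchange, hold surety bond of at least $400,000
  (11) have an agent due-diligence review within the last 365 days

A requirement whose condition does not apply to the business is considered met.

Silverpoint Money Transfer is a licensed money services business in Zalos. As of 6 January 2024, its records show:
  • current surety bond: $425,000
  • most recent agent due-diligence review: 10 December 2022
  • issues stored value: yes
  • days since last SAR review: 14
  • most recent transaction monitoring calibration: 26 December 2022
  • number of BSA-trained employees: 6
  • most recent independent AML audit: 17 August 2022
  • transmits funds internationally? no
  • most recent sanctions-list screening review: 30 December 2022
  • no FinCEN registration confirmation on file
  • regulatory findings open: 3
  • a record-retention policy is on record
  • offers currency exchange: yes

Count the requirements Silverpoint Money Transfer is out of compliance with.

4

1. independent AML audit 507 days ago vs limit 540 → met
2. BSA-trained employees 6 ≥ 4 → met
3. days since last SAR review 14 > 12 → not met
4. regulatory findings open 3 ≤ 4 → met
5. condition 'transmits funds internationally' does not hold → requirement n/a → met
6. FinCEN registration confirmation absent → not met
7. condition 'issues stored value' holds; record-retention policy present → met
8. sanctions-list screening review 372 days ago vs limit 730 → met
9. transaction monitoring calibration 376 days ago vs limit 365 → not met
10. condition 'offers currency exchange' holds; surety bond $425,000 ≥ $400,000 → met
11. agent due-diligence review 392 days ago vs limit 365 → not met
Not met: 4 of 11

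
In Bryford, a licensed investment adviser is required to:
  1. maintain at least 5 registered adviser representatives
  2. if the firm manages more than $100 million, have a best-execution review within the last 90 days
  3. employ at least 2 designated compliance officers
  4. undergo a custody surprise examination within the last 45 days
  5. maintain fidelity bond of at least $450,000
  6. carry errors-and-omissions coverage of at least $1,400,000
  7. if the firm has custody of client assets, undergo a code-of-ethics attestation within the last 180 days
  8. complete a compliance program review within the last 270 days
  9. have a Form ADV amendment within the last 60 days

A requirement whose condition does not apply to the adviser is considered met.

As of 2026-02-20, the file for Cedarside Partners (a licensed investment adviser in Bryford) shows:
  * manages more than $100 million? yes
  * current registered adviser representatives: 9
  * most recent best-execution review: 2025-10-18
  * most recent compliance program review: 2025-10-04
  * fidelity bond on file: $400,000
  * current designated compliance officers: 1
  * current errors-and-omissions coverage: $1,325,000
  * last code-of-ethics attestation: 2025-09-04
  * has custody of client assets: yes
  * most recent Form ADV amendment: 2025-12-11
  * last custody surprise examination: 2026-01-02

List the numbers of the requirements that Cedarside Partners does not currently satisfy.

1. registered adviser representatives 9 ≥ 5 → met
2. condition 'manages more than $100 million' holds; best-execution review 125 days ago vs limit 90 → not met
3. designated compliance officers 1 < 2 → not met
4. custody surprise examination 49 days ago vs limit 45 → not met
5. fidelity bond $400,000 < $450,000 → not met
6. errors-and-omissions coverage $1,325,000 < $1,400,000 → not met
7. condition 'has custody of client assets' holds; code-of-ethics attestation 169 days ago vs limit 180 → met
8. compliance program review 139 days ago vs limit 270 → met
9. Form ADV amendment 71 days ago vs limit 60 → not met
Not met: 2, 3, 4, 5, 6, 9

2, 3, 4, 5, 6, 9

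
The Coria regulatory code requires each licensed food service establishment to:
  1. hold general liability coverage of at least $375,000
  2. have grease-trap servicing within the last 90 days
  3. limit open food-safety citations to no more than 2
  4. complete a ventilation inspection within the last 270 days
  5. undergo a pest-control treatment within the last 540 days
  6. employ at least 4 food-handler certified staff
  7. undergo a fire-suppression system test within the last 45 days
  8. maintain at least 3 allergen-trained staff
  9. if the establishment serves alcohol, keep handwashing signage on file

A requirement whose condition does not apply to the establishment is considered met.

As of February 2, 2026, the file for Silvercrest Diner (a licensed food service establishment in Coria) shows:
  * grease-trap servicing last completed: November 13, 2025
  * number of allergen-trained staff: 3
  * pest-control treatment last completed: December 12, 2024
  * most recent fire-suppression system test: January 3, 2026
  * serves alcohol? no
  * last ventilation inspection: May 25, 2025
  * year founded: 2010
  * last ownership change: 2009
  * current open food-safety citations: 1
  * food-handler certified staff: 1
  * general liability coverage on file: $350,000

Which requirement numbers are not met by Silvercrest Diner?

1, 6

1. general liability coverage $350,000 < $375,000 → not met
2. grease-trap servicing 81 days ago vs limit 90 → met
3. open food-safety citations 1 ≤ 2 → met
4. ventilation inspection 253 days ago vs limit 270 → met
5. pest-control treatment 417 days ago vs limit 540 → met
6. food-handler certified staff 1 < 4 → not met
7. fire-suppression system test 30 days ago vs limit 45 → met
8. allergen-trained staff 3 ≥ 3 → met
9. condition 'serves alcohol' does not hold → requirement n/a → met
Not met: 1, 6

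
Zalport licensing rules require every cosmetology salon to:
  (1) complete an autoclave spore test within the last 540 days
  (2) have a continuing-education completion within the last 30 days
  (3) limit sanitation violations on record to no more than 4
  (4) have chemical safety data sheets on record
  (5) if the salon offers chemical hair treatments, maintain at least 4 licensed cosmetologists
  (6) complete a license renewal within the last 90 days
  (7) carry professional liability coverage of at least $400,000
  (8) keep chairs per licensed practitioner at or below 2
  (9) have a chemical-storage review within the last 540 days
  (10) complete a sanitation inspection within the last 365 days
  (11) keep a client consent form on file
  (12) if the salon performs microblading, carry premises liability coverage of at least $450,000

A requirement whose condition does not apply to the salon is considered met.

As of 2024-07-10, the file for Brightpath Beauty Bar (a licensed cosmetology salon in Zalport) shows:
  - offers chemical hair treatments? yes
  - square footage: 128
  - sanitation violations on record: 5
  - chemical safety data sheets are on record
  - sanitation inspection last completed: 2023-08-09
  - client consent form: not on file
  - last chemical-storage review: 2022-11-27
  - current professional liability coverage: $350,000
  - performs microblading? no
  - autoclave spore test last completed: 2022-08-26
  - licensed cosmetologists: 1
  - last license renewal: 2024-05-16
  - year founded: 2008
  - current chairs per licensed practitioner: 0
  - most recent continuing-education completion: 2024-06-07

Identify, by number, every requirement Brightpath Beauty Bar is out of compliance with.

1. autoclave spore test 684 days ago vs limit 540 → not met
2. continuing-education completion 33 days ago vs limit 30 → not met
3. sanitation violations on record 5 > 4 → not met
4. chemical safety data sheets present → met
5. condition 'offers chemical hair treatments' holds; licensed cosmetologists 1 < 4 → not met
6. license renewal 55 days ago vs limit 90 → met
7. professional liability coverage $350,000 < $400,000 → not met
8. chairs per licensed practitioner 0 ≤ 2 → met
9. chemical-storage review 591 days ago vs limit 540 → not met
10. sanitation inspection 336 days ago vs limit 365 → met
11. client consent form absent → not met
12. condition 'performs microblading' does not hold → requirement n/a → met
Not met: 1, 2, 3, 5, 7, 9, 11

1, 2, 3, 5, 7, 9, 11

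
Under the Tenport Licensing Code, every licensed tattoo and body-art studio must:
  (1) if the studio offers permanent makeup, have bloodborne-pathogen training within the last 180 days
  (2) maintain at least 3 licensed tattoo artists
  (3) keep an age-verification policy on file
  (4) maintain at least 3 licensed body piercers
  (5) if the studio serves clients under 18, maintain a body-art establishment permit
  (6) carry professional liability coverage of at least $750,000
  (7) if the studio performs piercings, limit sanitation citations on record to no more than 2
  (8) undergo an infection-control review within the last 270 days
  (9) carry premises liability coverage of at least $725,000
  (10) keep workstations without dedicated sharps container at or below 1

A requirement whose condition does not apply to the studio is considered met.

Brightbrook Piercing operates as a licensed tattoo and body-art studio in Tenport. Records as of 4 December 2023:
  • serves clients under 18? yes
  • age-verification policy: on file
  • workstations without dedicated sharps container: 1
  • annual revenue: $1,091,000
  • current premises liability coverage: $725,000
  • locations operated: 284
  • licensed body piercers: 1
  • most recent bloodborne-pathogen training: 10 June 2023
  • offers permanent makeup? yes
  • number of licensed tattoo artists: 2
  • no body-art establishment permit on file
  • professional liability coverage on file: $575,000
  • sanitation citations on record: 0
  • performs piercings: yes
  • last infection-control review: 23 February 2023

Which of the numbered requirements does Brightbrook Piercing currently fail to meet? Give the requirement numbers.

2, 4, 5, 6, 8

1. condition 'offers permanent makeup' holds; bloodborne-pathogen training 177 days ago vs limit 180 → met
2. licensed tattoo artists 2 < 3 → not met
3. age-verification policy present → met
4. licensed body piercers 1 < 3 → not met
5. condition 'serves clients under 18' holds; body-art establishment permit absent → not met
6. professional liability coverage $575,000 < $750,000 → not met
7. condition 'performs piercings' holds; sanitation citations on record 0 ≤ 2 → met
8. infection-control review 284 days ago vs limit 270 → not met
9. premises liability coverage $725,000 ≥ $725,000 → met
10. workstations without dedicated sharps container 1 ≤ 1 → met
Not met: 2, 4, 5, 6, 8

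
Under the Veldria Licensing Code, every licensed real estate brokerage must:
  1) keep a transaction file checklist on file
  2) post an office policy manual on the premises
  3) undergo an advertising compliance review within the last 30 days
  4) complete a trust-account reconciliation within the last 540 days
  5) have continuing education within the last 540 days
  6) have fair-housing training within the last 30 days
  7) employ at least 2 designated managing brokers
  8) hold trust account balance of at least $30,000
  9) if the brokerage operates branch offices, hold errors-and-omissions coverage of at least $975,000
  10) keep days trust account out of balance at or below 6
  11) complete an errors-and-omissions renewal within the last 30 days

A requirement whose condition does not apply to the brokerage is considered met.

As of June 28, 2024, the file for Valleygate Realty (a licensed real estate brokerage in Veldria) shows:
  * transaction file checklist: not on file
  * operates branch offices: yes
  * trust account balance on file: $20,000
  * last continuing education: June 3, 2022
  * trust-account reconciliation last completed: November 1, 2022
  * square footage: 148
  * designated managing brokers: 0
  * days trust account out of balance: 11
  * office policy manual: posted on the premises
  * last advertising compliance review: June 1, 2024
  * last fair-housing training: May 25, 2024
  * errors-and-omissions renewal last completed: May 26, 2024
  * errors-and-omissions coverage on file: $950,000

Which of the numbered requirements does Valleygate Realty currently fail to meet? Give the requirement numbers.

1. transaction file checklist absent → not met
2. office policy manual present → met
3. advertising compliance review 27 days ago vs limit 30 → met
4. trust-account reconciliation 605 days ago vs limit 540 → not met
5. continuing education 756 days ago vs limit 540 → not met
6. fair-housing training 34 days ago vs limit 30 → not met
7. designated managing brokers 0 < 2 → not met
8. trust account balance $20,000 < $30,000 → not met
9. condition 'operates branch offices' holds; errors-and-omissions coverage $950,000 < $975,000 → not met
10. days trust account out of balance 11 > 6 → not met
11. errors-and-omissions renewal 33 days ago vs limit 30 → not met
Not met: 1, 4, 5, 6, 7, 8, 9, 10, 11

1, 4, 5, 6, 7, 8, 9, 10, 11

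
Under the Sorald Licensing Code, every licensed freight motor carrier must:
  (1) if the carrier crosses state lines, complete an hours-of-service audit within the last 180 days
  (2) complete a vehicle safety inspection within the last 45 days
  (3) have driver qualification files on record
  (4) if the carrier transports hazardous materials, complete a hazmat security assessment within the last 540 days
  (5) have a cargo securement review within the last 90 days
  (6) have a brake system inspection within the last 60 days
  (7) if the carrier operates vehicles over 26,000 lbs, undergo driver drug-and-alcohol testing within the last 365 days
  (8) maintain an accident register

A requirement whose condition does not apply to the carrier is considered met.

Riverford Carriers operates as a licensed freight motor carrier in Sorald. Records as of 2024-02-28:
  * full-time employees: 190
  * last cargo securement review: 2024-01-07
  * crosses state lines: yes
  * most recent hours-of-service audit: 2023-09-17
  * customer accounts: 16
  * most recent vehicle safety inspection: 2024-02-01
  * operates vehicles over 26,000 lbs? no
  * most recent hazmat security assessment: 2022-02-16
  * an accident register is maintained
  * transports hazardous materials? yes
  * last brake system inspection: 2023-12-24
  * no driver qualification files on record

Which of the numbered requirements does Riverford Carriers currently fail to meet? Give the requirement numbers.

1. condition 'crosses state lines' holds; hours-of-service audit 164 days ago vs limit 180 → met
2. vehicle safety inspection 27 days ago vs limit 45 → met
3. driver qualification files absent → not met
4. condition 'transports hazardous materials' holds; hazmat security assessment 742 days ago vs limit 540 → not met
5. cargo securement review 52 days ago vs limit 90 → met
6. brake system inspection 66 days ago vs limit 60 → not met
7. condition 'operates vehicles over 26,000 lbs' does not hold → requirement n/a → met
8. accident register present → met
Not met: 3, 4, 6

3, 4, 6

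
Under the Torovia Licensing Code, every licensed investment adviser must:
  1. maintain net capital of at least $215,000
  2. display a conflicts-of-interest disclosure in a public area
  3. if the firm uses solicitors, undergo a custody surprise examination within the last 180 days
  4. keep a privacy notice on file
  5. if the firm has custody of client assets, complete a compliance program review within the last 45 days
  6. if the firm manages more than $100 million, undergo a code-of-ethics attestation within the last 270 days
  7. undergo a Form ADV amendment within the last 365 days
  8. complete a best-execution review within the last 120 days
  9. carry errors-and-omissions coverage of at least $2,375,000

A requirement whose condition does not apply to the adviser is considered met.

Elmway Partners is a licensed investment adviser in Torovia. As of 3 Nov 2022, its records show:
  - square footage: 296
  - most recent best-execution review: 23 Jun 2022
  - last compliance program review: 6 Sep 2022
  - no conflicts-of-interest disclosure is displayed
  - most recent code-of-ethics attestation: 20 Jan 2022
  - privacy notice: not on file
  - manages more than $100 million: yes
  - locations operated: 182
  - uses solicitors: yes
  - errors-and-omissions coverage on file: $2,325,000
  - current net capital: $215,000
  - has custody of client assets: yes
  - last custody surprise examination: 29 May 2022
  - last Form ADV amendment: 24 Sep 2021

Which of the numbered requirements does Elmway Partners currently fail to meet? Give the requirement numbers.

2, 4, 5, 6, 7, 8, 9

1. net capital $215,000 ≥ $215,000 → met
2. conflicts-of-interest disclosure absent → not met
3. condition 'uses solicitors' holds; custody surprise examination 158 days ago vs limit 180 → met
4. privacy notice absent → not met
5. condition 'has custody of client assets' holds; compliance program review 58 days ago vs limit 45 → not met
6. condition 'manages more than $100 million' holds; code-of-ethics attestation 287 days ago vs limit 270 → not met
7. Form ADV amendment 405 days ago vs limit 365 → not met
8. best-execution review 133 days ago vs limit 120 → not met
9. errors-and-omissions coverage $2,325,000 < $2,375,000 → not met
Not met: 2, 4, 5, 6, 7, 8, 9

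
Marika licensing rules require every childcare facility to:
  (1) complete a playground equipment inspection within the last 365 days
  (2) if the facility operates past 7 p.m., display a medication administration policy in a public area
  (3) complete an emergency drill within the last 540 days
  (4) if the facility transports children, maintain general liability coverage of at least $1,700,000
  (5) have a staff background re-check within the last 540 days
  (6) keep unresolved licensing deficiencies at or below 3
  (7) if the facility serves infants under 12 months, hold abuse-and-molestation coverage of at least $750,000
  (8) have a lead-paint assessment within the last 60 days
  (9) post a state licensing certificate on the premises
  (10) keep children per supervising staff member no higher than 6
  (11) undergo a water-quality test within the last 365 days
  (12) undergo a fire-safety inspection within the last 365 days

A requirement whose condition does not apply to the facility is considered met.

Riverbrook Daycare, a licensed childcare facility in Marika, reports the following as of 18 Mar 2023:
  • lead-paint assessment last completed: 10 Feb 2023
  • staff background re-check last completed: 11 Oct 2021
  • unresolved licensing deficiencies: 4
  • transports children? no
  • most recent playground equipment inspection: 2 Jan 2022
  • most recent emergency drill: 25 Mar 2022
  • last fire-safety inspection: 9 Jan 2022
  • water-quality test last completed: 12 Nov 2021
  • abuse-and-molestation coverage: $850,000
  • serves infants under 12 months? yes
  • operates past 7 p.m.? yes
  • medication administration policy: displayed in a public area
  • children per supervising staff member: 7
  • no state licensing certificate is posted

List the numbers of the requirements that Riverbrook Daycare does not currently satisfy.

1. playground equipment inspection 440 days ago vs limit 365 → not met
2. condition 'operates past 7 p.m.' holds; medication administration policy present → met
3. emergency drill 358 days ago vs limit 540 → met
4. condition 'transports children' does not hold → requirement n/a → met
5. staff background re-check 523 days ago vs limit 540 → met
6. unresolved licensing deficiencies 4 > 3 → not met
7. condition 'serves infants under 12 months' holds; abuse-and-molestation coverage $850,000 ≥ $750,000 → met
8. lead-paint assessment 36 days ago vs limit 60 → met
9. state licensing certificate absent → not met
10. children per supervising staff member 7 > 6 → not met
11. water-quality test 491 days ago vs limit 365 → not met
12. fire-safety inspection 433 days ago vs limit 365 → not met
Not met: 1, 6, 9, 10, 11, 12

1, 6, 9, 10, 11, 12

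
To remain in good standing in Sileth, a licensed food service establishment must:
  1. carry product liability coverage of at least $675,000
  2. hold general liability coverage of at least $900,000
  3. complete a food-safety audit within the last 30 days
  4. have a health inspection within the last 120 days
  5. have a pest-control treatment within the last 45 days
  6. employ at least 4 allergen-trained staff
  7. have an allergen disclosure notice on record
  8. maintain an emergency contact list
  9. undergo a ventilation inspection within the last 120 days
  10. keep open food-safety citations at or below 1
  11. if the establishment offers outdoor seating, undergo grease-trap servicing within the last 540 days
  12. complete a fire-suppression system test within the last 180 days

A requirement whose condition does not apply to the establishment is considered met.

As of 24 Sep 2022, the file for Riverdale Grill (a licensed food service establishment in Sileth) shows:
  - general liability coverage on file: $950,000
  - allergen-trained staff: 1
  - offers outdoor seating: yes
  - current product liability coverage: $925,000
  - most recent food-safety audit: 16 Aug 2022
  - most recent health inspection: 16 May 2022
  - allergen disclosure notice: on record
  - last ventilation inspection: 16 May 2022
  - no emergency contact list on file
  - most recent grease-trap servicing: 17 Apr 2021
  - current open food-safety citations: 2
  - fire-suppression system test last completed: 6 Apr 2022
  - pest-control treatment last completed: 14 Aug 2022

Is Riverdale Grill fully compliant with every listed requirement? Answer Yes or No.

1. product liability coverage $925,000 ≥ $675,000 → met
2. general liability coverage $950,000 ≥ $900,000 → met
3. food-safety audit 39 days ago vs limit 30 → not met
4. health inspection 131 days ago vs limit 120 → not met
5. pest-control treatment 41 days ago vs limit 45 → met
6. allergen-trained staff 1 < 4 → not met
7. allergen disclosure notice present → met
8. emergency contact list absent → not met
9. ventilation inspection 131 days ago vs limit 120 → not met
10. open food-safety citations 2 > 1 → not met
11. condition 'offers outdoor seating' holds; grease-trap servicing 525 days ago vs limit 540 → met
12. fire-suppression system test 171 days ago vs limit 180 → met
Not met: 3, 4, 6, 8, 9, 10

No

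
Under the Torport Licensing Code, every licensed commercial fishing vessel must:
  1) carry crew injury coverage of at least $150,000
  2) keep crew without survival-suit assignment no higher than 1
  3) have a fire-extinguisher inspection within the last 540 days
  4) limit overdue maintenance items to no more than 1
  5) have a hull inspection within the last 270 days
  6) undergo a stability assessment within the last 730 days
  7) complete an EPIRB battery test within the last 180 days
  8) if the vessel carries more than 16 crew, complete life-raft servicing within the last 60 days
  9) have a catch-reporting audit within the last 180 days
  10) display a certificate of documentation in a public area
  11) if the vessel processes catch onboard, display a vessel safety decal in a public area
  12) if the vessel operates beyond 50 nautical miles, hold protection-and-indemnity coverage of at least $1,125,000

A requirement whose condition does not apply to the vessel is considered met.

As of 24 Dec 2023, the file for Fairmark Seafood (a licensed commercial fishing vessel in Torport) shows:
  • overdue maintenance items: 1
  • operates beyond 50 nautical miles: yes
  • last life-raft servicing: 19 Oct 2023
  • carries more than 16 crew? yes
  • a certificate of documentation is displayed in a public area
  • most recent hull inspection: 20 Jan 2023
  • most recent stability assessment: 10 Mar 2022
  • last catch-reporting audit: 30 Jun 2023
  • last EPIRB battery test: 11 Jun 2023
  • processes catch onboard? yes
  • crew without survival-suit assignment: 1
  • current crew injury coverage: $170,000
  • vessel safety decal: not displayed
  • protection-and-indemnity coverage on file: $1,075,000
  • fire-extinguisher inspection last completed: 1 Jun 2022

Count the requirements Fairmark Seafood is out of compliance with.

6

1. crew injury coverage $170,000 ≥ $150,000 → met
2. crew without survival-suit assignment 1 ≤ 1 → met
3. fire-extinguisher inspection 571 days ago vs limit 540 → not met
4. overdue maintenance items 1 ≤ 1 → met
5. hull inspection 338 days ago vs limit 270 → not met
6. stability assessment 654 days ago vs limit 730 → met
7. EPIRB battery test 196 days ago vs limit 180 → not met
8. condition 'carries more than 16 crew' holds; life-raft servicing 66 days ago vs limit 60 → not met
9. catch-reporting audit 177 days ago vs limit 180 → met
10. certificate of documentation present → met
11. condition 'processes catch onboard' holds; vessel safety decal absent → not met
12. condition 'operates beyond 50 nautical miles' holds; protection-and-indemnity coverage $1,075,000 < $1,125,000 → not met
Not met: 6 of 12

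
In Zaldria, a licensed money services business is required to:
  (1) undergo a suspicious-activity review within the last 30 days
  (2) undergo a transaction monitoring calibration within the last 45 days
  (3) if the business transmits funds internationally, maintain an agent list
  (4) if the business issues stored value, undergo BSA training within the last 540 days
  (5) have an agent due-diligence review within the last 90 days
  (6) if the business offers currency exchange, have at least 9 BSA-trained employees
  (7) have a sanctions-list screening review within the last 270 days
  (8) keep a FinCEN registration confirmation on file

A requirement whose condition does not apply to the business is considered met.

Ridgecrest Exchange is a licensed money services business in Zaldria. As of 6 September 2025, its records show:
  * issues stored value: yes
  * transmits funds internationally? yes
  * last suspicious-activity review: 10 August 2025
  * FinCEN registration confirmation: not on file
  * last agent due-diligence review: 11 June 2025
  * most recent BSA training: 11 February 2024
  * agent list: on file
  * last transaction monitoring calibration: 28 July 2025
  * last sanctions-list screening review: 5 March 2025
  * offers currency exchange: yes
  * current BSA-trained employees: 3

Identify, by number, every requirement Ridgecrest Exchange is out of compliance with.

1. suspicious-activity review 27 days ago vs limit 30 → met
2. transaction monitoring calibration 40 days ago vs limit 45 → met
3. condition 'transmits funds internationally' holds; agent list present → met
4. condition 'issues stored value' holds; BSA training 573 days ago vs limit 540 → not met
5. agent due-diligence review 87 days ago vs limit 90 → met
6. condition 'offers currency exchange' holds; BSA-trained employees 3 < 9 → not met
7. sanctions-list screening review 185 days ago vs limit 270 → met
8. FinCEN registration confirmation absent → not met
Not met: 4, 6, 8

4, 6, 8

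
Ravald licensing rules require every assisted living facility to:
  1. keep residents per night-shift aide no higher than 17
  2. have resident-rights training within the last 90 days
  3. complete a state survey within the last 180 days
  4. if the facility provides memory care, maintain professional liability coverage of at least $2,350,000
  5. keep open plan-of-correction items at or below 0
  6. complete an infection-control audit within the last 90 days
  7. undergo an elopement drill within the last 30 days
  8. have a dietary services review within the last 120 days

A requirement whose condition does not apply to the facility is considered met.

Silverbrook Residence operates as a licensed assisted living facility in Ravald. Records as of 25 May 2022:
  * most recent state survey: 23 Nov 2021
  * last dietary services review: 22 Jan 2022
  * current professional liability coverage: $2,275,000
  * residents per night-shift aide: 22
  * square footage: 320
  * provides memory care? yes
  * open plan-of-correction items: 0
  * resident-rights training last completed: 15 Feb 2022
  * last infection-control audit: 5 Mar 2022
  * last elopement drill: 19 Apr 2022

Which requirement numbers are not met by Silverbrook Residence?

1, 2, 3, 4, 7, 8

1. residents per night-shift aide 22 > 17 → not met
2. resident-rights training 99 days ago vs limit 90 → not met
3. state survey 183 days ago vs limit 180 → not met
4. condition 'provides memory care' holds; professional liability coverage $2,275,000 < $2,350,000 → not met
5. open plan-of-correction items 0 ≤ 0 → met
6. infection-control audit 81 days ago vs limit 90 → met
7. elopement drill 36 days ago vs limit 30 → not met
8. dietary services review 123 days ago vs limit 120 → not met
Not met: 1, 2, 3, 4, 7, 8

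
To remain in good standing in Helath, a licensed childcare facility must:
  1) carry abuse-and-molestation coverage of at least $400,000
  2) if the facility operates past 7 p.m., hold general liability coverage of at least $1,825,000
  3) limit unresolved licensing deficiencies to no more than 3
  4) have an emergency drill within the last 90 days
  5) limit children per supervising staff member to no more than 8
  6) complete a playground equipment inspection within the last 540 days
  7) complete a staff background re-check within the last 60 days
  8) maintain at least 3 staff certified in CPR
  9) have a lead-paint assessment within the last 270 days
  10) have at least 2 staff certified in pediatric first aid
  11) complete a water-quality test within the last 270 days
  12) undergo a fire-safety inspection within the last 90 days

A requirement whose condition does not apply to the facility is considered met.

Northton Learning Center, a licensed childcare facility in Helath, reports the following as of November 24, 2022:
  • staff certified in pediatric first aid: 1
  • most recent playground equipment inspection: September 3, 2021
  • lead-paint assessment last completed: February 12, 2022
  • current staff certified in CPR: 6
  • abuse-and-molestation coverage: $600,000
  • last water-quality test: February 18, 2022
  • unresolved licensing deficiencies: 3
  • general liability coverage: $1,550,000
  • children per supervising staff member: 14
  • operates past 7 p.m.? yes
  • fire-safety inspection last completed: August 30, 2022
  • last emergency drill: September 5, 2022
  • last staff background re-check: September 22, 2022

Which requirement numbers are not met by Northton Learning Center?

1. abuse-and-molestation coverage $600,000 ≥ $400,000 → met
2. condition 'operates past 7 p.m.' holds; general liability coverage $1,550,000 < $1,825,000 → not met
3. unresolved licensing deficiencies 3 ≤ 3 → met
4. emergency drill 80 days ago vs limit 90 → met
5. children per supervising staff member 14 > 8 → not met
6. playground equipment inspection 447 days ago vs limit 540 → met
7. staff background re-check 63 days ago vs limit 60 → not met
8. staff certified in CPR 6 ≥ 3 → met
9. lead-paint assessment 285 days ago vs limit 270 → not met
10. staff certified in pediatric first aid 1 < 2 → not met
11. water-quality test 279 days ago vs limit 270 → not met
12. fire-safety inspection 86 days ago vs limit 90 → met
Not met: 2, 5, 7, 9, 10, 11

2, 5, 7, 9, 10, 11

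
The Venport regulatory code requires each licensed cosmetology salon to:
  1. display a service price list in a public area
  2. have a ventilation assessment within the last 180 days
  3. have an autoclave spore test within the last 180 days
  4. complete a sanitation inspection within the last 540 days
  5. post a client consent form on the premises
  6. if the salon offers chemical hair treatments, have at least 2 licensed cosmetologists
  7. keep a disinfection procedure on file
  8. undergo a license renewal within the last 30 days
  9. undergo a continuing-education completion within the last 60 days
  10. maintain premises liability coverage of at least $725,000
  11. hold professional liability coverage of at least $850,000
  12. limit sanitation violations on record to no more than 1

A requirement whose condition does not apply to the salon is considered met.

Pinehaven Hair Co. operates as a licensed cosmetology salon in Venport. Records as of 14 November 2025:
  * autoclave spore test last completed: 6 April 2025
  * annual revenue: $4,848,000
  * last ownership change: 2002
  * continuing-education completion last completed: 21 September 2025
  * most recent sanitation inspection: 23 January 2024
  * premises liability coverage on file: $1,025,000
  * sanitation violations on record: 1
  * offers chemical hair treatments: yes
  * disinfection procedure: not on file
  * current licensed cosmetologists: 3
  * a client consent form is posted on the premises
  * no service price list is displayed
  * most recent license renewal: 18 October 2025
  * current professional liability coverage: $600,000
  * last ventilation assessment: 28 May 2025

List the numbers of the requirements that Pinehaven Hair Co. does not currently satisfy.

1, 3, 4, 7, 11

1. service price list absent → not met
2. ventilation assessment 170 days ago vs limit 180 → met
3. autoclave spore test 222 days ago vs limit 180 → not met
4. sanitation inspection 661 days ago vs limit 540 → not met
5. client consent form present → met
6. condition 'offers chemical hair treatments' holds; licensed cosmetologists 3 ≥ 2 → met
7. disinfection procedure absent → not met
8. license renewal 27 days ago vs limit 30 → met
9. continuing-education completion 54 days ago vs limit 60 → met
10. premises liability coverage $1,025,000 ≥ $725,000 → met
11. professional liability coverage $600,000 < $850,000 → not met
12. sanitation violations on record 1 ≤ 1 → met
Not met: 1, 3, 4, 7, 11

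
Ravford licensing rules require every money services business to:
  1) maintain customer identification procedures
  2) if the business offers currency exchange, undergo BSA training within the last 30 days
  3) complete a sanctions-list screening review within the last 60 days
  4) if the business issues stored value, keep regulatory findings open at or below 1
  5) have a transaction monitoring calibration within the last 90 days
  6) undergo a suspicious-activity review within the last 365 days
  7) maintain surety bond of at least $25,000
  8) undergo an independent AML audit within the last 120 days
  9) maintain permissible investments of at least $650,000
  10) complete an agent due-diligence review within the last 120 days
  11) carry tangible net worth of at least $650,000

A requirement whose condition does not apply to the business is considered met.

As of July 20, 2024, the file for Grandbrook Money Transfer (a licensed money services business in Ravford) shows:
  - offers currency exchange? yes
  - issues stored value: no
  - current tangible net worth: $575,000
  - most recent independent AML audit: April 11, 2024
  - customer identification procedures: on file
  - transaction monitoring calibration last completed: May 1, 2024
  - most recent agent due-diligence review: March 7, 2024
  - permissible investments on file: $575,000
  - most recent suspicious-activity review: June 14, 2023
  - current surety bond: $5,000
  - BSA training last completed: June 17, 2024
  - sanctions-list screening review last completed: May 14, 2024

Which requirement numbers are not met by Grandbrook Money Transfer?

2, 3, 6, 7, 9, 10, 11

1. customer identification procedures present → met
2. condition 'offers currency exchange' holds; BSA training 33 days ago vs limit 30 → not met
3. sanctions-list screening review 67 days ago vs limit 60 → not met
4. condition 'issues stored value' does not hold → requirement n/a → met
5. transaction monitoring calibration 80 days ago vs limit 90 → met
6. suspicious-activity review 402 days ago vs limit 365 → not met
7. surety bond $5,000 < $25,000 → not met
8. independent AML audit 100 days ago vs limit 120 → met
9. permissible investments $575,000 < $650,000 → not met
10. agent due-diligence review 135 days ago vs limit 120 → not met
11. tangible net worth $575,000 < $650,000 → not met
Not met: 2, 3, 6, 7, 9, 10, 11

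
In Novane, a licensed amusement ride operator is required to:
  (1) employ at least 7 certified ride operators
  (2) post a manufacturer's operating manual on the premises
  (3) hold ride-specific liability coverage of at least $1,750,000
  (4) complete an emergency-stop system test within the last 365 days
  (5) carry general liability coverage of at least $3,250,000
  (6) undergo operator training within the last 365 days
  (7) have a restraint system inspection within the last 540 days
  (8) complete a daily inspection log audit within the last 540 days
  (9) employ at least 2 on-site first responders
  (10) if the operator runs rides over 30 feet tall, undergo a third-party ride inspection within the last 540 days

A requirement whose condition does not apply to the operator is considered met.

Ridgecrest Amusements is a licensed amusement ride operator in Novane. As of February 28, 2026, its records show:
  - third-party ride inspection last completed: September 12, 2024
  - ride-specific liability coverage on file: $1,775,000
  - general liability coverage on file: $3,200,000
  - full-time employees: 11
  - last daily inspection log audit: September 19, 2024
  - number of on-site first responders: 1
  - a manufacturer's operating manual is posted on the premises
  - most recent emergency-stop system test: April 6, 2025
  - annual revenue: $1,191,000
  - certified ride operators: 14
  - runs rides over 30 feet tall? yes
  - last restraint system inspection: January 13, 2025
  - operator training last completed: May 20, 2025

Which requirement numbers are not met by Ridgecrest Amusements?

1. certified ride operators 14 ≥ 7 → met
2. manufacturer's operating manual present → met
3. ride-specific liability coverage $1,775,000 ≥ $1,750,000 → met
4. emergency-stop system test 328 days ago vs limit 365 → met
5. general liability coverage $3,200,000 < $3,250,000 → not met
6. operator training 284 days ago vs limit 365 → met
7. restraint system inspection 411 days ago vs limit 540 → met
8. daily inspection log audit 527 days ago vs limit 540 → met
9. on-site first responders 1 < 2 → not met
10. condition 'runs rides over 30 feet tall' holds; third-party ride inspection 534 days ago vs limit 540 → met
Not met: 5, 9

5, 9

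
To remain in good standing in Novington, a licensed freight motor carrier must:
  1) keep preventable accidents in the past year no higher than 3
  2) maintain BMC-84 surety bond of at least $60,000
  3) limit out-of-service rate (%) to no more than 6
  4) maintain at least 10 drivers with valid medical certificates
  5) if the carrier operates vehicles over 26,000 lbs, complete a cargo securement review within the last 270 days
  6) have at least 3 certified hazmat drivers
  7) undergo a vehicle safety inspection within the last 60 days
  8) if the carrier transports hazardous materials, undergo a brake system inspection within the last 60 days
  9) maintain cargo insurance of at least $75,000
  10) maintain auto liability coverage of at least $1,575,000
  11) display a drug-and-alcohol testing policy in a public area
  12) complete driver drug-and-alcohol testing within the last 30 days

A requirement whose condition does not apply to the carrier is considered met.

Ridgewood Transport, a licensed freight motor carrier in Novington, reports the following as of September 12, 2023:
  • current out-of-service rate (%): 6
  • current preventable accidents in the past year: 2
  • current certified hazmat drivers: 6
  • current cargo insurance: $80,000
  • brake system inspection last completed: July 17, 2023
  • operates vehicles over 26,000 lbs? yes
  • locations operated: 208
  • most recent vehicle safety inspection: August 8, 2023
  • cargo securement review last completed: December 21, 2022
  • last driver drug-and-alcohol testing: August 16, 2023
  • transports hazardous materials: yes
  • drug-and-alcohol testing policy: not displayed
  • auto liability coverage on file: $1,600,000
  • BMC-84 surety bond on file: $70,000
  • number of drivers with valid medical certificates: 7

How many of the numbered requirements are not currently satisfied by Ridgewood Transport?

1. preventable accidents in the past year 2 ≤ 3 → met
2. BMC-84 surety bond $70,000 ≥ $60,000 → met
3. out-of-service rate (%) 6 ≤ 6 → met
4. drivers with valid medical certificates 7 < 10 → not met
5. condition 'operates vehicles over 26,000 lbs' holds; cargo securement review 265 days ago vs limit 270 → met
6. certified hazmat drivers 6 ≥ 3 → met
7. vehicle safety inspection 35 days ago vs limit 60 → met
8. condition 'transports hazardous materials' holds; brake system inspection 57 days ago vs limit 60 → met
9. cargo insurance $80,000 ≥ $75,000 → met
10. auto liability coverage $1,600,000 ≥ $1,575,000 → met
11. drug-and-alcohol testing policy absent → not met
12. driver drug-and-alcohol testing 27 days ago vs limit 30 → met
Not met: 2 of 12

2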